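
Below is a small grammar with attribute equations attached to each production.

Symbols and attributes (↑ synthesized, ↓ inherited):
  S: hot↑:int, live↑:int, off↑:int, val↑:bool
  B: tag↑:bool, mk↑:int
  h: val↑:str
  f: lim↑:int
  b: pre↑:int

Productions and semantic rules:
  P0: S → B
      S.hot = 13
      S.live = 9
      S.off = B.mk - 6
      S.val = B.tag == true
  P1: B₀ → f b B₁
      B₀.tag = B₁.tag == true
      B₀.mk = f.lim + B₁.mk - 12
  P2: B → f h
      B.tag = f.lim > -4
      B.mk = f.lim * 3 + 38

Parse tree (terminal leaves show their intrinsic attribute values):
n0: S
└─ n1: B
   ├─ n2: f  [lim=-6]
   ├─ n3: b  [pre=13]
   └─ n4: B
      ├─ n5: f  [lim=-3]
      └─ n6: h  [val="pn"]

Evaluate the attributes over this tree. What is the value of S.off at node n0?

1. n2.lim = -6  [terminal]
2. n3.pre = 13  [terminal]
3. n5.lim = -3  [terminal]
4. n6.val = "pn"  [terminal]
5. n4.tag = true  [f.lim > -4]
6. n4.mk = 29  [f.lim * 3 + 38]
7. n1.tag = true  [B₁.tag == true]
8. n1.mk = 11  [f.lim + B₁.mk - 12]
9. n0.hot = 13  [13]
10. n0.live = 9  [9]
11. n0.off = 5  [B.mk - 6]
12. n0.val = true  [B.tag == true]

5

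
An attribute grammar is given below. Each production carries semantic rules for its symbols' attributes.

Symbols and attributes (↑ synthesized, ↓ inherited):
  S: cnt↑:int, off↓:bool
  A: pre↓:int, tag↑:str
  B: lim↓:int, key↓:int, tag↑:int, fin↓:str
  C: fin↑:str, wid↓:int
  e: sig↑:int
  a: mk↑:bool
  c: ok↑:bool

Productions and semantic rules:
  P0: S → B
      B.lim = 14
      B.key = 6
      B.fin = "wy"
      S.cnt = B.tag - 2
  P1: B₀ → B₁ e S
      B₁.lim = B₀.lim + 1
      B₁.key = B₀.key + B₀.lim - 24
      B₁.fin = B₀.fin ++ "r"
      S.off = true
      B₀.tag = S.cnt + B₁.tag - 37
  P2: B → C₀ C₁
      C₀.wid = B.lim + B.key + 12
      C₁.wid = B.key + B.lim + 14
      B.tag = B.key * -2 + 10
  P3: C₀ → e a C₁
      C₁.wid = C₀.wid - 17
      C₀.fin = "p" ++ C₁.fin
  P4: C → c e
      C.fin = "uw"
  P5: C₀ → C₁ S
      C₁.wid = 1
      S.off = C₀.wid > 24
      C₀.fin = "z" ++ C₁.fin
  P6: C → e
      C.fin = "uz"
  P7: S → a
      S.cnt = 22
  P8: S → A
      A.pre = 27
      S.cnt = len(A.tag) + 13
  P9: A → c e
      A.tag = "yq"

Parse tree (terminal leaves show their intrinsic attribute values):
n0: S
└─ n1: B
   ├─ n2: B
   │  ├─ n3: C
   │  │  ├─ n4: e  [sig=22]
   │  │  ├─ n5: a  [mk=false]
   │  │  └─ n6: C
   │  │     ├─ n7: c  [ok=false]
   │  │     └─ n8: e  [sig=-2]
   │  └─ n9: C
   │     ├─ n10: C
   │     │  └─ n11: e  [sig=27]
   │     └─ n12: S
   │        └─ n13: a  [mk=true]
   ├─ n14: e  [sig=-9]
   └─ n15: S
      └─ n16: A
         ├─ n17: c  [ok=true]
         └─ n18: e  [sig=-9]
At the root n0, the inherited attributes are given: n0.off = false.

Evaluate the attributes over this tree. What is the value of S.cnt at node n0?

1. n0.off = false  [given at root]
2. n1.lim = 14  [14]
3. n1.key = 6  [6]
4. n1.fin = "wy"  ["wy"]
5. n2.lim = 15  [B₀.lim + 1]
6. n2.key = -4  [B₀.key + B₀.lim - 24]
7. n2.fin = "wyr"  [B₀.fin ++ "r"]
8. n3.wid = 23  [B.lim + B.key + 12]
9. n4.sig = 22  [terminal]
10. n5.mk = false  [terminal]
11. n6.wid = 6  [C₀.wid - 17]
12. n7.ok = false  [terminal]
13. n8.sig = -2  [terminal]
14. n6.fin = "uw"  ["uw"]
15. n3.fin = "puw"  ["p" ++ C₁.fin]
16. n9.wid = 25  [B.key + B.lim + 14]
17. n10.wid = 1  [1]
18. n11.sig = 27  [terminal]
19. n10.fin = "uz"  ["uz"]
20. n12.off = true  [C₀.wid > 24]
21. n13.mk = true  [terminal]
22. n12.cnt = 22  [22]
23. n9.fin = "zuz"  ["z" ++ C₁.fin]
24. n2.tag = 18  [B.key * -2 + 10]
25. n14.sig = -9  [terminal]
26. n15.off = true  [true]
27. n16.pre = 27  [27]
28. n17.ok = true  [terminal]
29. n18.sig = -9  [terminal]
30. n16.tag = "yq"  ["yq"]
31. n15.cnt = 15  [len(A.tag) + 13]
32. n1.tag = -4  [S.cnt + B₁.tag - 37]
33. n0.cnt = -6  [B.tag - 2]

-6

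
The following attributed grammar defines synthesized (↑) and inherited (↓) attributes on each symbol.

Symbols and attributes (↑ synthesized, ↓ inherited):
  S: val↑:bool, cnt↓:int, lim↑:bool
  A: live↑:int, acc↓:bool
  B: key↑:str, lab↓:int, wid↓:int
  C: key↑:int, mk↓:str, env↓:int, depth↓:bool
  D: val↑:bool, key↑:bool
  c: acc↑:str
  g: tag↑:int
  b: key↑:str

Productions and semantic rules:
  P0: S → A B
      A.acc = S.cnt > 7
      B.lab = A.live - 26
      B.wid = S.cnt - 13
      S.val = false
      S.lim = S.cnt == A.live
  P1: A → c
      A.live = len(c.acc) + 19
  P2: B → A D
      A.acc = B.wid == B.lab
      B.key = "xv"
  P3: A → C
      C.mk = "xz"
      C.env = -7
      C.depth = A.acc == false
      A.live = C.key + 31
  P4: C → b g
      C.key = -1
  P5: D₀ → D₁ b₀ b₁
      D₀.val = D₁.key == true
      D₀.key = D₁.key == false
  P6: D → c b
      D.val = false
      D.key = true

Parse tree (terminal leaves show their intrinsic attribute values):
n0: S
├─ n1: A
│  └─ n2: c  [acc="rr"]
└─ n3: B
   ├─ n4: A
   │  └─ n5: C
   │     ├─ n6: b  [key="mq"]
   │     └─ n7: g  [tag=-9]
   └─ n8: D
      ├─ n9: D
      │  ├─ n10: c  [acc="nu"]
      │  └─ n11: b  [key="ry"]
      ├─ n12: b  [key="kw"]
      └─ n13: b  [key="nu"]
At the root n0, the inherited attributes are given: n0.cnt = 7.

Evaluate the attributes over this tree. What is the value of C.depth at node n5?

1. n0.cnt = 7  [given at root]
2. n1.acc = false  [S.cnt > 7]
3. n2.acc = "rr"  [terminal]
4. n1.live = 21  [len(c.acc) + 19]
5. n3.lab = -5  [A.live - 26]
6. n3.wid = -6  [S.cnt - 13]
7. n4.acc = false  [B.wid == B.lab]
8. n5.mk = "xz"  ["xz"]
9. n5.env = -7  [-7]
10. n5.depth = true  [A.acc == false]
11. n6.key = "mq"  [terminal]
12. n7.tag = -9  [terminal]
13. n5.key = -1  [-1]
14. n4.live = 30  [C.key + 31]
15. n10.acc = "nu"  [terminal]
16. n11.key = "ry"  [terminal]
17. n9.val = false  [false]
18. n9.key = true  [true]
19. n12.key = "kw"  [terminal]
20. n13.key = "nu"  [terminal]
21. n8.val = true  [D₁.key == true]
22. n8.key = false  [D₁.key == false]
23. n3.key = "xv"  ["xv"]
24. n0.val = false  [false]
25. n0.lim = false  [S.cnt == A.live]

true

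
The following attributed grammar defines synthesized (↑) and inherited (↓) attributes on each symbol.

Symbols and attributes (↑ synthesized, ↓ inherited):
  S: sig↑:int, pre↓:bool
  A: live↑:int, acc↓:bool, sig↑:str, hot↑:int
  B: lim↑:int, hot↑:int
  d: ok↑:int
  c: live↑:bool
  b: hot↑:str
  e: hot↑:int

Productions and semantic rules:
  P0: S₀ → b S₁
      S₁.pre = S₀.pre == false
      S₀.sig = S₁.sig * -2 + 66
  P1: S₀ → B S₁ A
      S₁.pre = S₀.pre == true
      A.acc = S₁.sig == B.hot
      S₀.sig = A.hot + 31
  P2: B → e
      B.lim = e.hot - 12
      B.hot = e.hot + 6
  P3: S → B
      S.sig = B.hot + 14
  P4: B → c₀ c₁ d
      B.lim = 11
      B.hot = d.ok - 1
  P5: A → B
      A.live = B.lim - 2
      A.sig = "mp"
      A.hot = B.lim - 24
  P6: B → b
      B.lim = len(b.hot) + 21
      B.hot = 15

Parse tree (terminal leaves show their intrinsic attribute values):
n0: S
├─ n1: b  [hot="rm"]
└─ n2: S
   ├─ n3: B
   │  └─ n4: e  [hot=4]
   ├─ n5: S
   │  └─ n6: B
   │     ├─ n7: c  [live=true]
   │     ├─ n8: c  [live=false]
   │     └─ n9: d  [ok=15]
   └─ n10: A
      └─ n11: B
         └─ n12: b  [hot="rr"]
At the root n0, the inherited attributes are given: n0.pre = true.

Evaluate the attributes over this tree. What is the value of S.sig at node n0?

1. n0.pre = true  [given at root]
2. n1.hot = "rm"  [terminal]
3. n2.pre = false  [S₀.pre == false]
4. n4.hot = 4  [terminal]
5. n3.lim = -8  [e.hot - 12]
6. n3.hot = 10  [e.hot + 6]
7. n5.pre = false  [S₀.pre == true]
8. n7.live = true  [terminal]
9. n8.live = false  [terminal]
10. n9.ok = 15  [terminal]
11. n6.lim = 11  [11]
12. n6.hot = 14  [d.ok - 1]
13. n5.sig = 28  [B.hot + 14]
14. n10.acc = false  [S₁.sig == B.hot]
15. n12.hot = "rr"  [terminal]
16. n11.lim = 23  [len(b.hot) + 21]
17. n11.hot = 15  [15]
18. n10.live = 21  [B.lim - 2]
19. n10.sig = "mp"  ["mp"]
20. n10.hot = -1  [B.lim - 24]
21. n2.sig = 30  [A.hot + 31]
22. n0.sig = 6  [S₁.sig * -2 + 66]

6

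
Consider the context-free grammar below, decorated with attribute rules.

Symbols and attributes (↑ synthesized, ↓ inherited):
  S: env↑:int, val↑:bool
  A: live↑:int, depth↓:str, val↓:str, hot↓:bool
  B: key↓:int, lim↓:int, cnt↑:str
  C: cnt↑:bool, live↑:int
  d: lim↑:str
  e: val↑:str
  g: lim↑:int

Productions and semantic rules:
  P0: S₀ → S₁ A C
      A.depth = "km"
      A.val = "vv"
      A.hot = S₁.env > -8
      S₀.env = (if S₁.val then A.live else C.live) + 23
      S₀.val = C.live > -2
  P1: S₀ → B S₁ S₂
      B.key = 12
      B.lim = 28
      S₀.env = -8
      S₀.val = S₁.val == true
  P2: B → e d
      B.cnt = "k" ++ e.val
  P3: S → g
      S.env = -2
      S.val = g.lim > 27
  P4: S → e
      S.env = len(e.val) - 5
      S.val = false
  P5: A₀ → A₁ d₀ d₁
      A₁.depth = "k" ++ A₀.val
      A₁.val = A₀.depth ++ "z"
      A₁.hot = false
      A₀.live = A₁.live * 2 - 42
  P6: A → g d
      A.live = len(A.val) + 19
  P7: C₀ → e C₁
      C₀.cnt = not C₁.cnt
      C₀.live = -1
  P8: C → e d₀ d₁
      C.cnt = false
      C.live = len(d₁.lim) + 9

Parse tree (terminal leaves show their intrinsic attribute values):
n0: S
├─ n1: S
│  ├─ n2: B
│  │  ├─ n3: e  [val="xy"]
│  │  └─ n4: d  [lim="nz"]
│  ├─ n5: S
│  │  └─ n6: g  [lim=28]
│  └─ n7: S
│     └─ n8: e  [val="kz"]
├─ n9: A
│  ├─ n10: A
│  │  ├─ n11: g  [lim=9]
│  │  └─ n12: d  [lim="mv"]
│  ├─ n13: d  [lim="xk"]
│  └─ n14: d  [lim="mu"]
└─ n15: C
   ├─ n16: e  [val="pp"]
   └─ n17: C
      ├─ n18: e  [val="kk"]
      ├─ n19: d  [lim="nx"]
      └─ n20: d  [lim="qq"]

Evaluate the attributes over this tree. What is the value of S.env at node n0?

25

1. n2.key = 12  [12]
2. n2.lim = 28  [28]
3. n3.val = "xy"  [terminal]
4. n4.lim = "nz"  [terminal]
5. n2.cnt = "kxy"  ["k" ++ e.val]
6. n6.lim = 28  [terminal]
7. n5.env = -2  [-2]
8. n5.val = true  [g.lim > 27]
9. n8.val = "kz"  [terminal]
10. n7.env = -3  [len(e.val) - 5]
11. n7.val = false  [false]
12. n1.env = -8  [-8]
13. n1.val = true  [S₁.val == true]
14. n9.depth = "km"  ["km"]
15. n9.val = "vv"  ["vv"]
16. n9.hot = false  [S₁.env > -8]
17. n10.depth = "kvv"  ["k" ++ A₀.val]
18. n10.val = "kmz"  [A₀.depth ++ "z"]
19. n10.hot = false  [false]
20. n11.lim = 9  [terminal]
21. n12.lim = "mv"  [terminal]
22. n10.live = 22  [len(A.val) + 19]
23. n13.lim = "xk"  [terminal]
24. n14.lim = "mu"  [terminal]
25. n9.live = 2  [A₁.live * 2 - 42]
26. n16.val = "pp"  [terminal]
27. n18.val = "kk"  [terminal]
28. n19.lim = "nx"  [terminal]
29. n20.lim = "qq"  [terminal]
30. n17.cnt = false  [false]
31. n17.live = 11  [len(d₁.lim) + 9]
32. n15.cnt = true  [not C₁.cnt]
33. n15.live = -1  [-1]
34. n0.env = 25  [(if S₁.val then A.live else C.live) + 23]
35. n0.val = true  [C.live > -2]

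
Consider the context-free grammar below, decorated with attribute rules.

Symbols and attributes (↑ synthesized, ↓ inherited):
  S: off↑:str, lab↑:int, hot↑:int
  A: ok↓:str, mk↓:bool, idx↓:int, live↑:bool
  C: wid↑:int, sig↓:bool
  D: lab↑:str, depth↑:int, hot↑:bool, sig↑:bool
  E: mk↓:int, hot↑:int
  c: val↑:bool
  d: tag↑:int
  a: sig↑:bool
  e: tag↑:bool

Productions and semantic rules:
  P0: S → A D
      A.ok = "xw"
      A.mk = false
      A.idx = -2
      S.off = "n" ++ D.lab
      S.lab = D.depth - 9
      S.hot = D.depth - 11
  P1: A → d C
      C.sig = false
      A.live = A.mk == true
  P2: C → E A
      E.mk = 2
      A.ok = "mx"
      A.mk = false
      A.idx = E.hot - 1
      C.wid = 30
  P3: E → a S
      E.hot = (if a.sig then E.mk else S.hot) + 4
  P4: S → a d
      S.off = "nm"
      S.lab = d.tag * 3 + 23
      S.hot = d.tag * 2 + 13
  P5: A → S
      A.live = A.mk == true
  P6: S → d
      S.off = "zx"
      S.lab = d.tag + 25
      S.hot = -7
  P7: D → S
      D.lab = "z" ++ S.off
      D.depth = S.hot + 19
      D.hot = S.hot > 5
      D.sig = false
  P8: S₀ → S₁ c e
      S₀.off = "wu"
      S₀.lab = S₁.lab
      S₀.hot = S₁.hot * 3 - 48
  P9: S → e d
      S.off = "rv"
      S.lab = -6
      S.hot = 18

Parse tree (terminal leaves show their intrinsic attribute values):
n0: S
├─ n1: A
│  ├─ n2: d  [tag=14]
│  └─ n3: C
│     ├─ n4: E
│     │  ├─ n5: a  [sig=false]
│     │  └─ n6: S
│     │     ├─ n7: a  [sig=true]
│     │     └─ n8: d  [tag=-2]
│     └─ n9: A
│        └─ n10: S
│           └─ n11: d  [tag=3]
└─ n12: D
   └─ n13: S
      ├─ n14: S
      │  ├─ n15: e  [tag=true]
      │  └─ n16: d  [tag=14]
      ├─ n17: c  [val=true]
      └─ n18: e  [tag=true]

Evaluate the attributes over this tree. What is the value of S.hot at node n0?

14

1. n1.ok = "xw"  ["xw"]
2. n1.mk = false  [false]
3. n1.idx = -2  [-2]
4. n2.tag = 14  [terminal]
5. n3.sig = false  [false]
6. n4.mk = 2  [2]
7. n5.sig = false  [terminal]
8. n7.sig = true  [terminal]
9. n8.tag = -2  [terminal]
10. n6.off = "nm"  ["nm"]
11. n6.lab = 17  [d.tag * 3 + 23]
12. n6.hot = 9  [d.tag * 2 + 13]
13. n4.hot = 13  [(if a.sig then E.mk else S.hot) + 4]
14. n9.ok = "mx"  ["mx"]
15. n9.mk = false  [false]
16. n9.idx = 12  [E.hot - 1]
17. n11.tag = 3  [terminal]
18. n10.off = "zx"  ["zx"]
19. n10.lab = 28  [d.tag + 25]
20. n10.hot = -7  [-7]
21. n9.live = false  [A.mk == true]
22. n3.wid = 30  [30]
23. n1.live = false  [A.mk == true]
24. n15.tag = true  [terminal]
25. n16.tag = 14  [terminal]
26. n14.off = "rv"  ["rv"]
27. n14.lab = -6  [-6]
28. n14.hot = 18  [18]
29. n17.val = true  [terminal]
30. n18.tag = true  [terminal]
31. n13.off = "wu"  ["wu"]
32. n13.lab = -6  [S₁.lab]
33. n13.hot = 6  [S₁.hot * 3 - 48]
34. n12.lab = "zwu"  ["z" ++ S.off]
35. n12.depth = 25  [S.hot + 19]
36. n12.hot = true  [S.hot > 5]
37. n12.sig = false  [false]
38. n0.off = "nzwu"  ["n" ++ D.lab]
39. n0.lab = 16  [D.depth - 9]
40. n0.hot = 14  [D.depth - 11]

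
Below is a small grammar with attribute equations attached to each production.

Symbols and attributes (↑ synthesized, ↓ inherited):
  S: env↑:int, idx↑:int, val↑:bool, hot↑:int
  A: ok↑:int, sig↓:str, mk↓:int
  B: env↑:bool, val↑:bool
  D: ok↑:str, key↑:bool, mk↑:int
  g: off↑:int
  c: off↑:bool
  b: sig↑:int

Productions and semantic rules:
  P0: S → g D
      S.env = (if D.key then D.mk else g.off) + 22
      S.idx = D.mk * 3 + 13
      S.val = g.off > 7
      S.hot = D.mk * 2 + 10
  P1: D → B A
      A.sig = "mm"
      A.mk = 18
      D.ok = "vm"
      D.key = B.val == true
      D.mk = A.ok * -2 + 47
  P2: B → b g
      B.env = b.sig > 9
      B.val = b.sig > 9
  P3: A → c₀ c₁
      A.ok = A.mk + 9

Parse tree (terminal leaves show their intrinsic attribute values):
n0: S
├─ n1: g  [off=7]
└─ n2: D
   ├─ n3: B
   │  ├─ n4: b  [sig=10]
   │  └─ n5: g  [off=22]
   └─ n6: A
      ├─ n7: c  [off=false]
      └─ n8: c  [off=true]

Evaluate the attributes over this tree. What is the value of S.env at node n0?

1. n1.off = 7  [terminal]
2. n4.sig = 10  [terminal]
3. n5.off = 22  [terminal]
4. n3.env = true  [b.sig > 9]
5. n3.val = true  [b.sig > 9]
6. n6.sig = "mm"  ["mm"]
7. n6.mk = 18  [18]
8. n7.off = false  [terminal]
9. n8.off = true  [terminal]
10. n6.ok = 27  [A.mk + 9]
11. n2.ok = "vm"  ["vm"]
12. n2.key = true  [B.val == true]
13. n2.mk = -7  [A.ok * -2 + 47]
14. n0.env = 15  [(if D.key then D.mk else g.off) + 22]
15. n0.idx = -8  [D.mk * 3 + 13]
16. n0.val = false  [g.off > 7]
17. n0.hot = -4  [D.mk * 2 + 10]

15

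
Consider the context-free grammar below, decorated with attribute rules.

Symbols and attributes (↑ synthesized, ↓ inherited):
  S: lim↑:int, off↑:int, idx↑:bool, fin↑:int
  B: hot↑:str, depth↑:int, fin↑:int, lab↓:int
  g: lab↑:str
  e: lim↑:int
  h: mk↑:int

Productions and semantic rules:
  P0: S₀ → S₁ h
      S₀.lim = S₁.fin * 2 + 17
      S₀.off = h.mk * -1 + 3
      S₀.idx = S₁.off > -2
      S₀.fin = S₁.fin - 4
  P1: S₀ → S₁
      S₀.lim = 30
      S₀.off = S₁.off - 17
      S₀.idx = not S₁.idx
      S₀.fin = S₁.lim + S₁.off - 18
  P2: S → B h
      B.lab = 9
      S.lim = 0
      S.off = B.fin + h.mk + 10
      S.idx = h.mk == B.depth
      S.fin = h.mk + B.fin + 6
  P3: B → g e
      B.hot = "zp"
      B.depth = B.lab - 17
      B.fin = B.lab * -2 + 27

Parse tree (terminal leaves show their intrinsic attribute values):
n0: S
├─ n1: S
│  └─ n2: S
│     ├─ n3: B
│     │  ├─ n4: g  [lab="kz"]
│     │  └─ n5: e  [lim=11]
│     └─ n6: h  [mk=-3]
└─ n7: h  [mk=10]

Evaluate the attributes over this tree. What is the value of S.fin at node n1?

-2

1. n3.lab = 9  [9]
2. n4.lab = "kz"  [terminal]
3. n5.lim = 11  [terminal]
4. n3.hot = "zp"  ["zp"]
5. n3.depth = -8  [B.lab - 17]
6. n3.fin = 9  [B.lab * -2 + 27]
7. n6.mk = -3  [terminal]
8. n2.lim = 0  [0]
9. n2.off = 16  [B.fin + h.mk + 10]
10. n2.idx = false  [h.mk == B.depth]
11. n2.fin = 12  [h.mk + B.fin + 6]
12. n1.lim = 30  [30]
13. n1.off = -1  [S₁.off - 17]
14. n1.idx = true  [not S₁.idx]
15. n1.fin = -2  [S₁.lim + S₁.off - 18]
16. n7.mk = 10  [terminal]
17. n0.lim = 13  [S₁.fin * 2 + 17]
18. n0.off = -7  [h.mk * -1 + 3]
19. n0.idx = true  [S₁.off > -2]
20. n0.fin = -6  [S₁.fin - 4]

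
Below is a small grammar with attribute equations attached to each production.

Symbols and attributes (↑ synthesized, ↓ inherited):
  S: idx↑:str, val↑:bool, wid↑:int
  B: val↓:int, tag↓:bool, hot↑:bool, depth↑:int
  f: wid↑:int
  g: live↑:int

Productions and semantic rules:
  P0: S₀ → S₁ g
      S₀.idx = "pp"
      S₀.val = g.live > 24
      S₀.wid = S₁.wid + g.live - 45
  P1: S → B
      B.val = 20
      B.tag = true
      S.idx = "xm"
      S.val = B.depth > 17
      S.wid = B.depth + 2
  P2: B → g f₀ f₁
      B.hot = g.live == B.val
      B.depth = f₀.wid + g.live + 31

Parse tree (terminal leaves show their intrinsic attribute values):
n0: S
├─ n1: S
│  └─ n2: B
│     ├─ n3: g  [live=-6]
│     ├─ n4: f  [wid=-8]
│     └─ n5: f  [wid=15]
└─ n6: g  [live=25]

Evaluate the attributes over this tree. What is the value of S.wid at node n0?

-1

1. n2.val = 20  [20]
2. n2.tag = true  [true]
3. n3.live = -6  [terminal]
4. n4.wid = -8  [terminal]
5. n5.wid = 15  [terminal]
6. n2.hot = false  [g.live == B.val]
7. n2.depth = 17  [f₀.wid + g.live + 31]
8. n1.idx = "xm"  ["xm"]
9. n1.val = false  [B.depth > 17]
10. n1.wid = 19  [B.depth + 2]
11. n6.live = 25  [terminal]
12. n0.idx = "pp"  ["pp"]
13. n0.val = true  [g.live > 24]
14. n0.wid = -1  [S₁.wid + g.live - 45]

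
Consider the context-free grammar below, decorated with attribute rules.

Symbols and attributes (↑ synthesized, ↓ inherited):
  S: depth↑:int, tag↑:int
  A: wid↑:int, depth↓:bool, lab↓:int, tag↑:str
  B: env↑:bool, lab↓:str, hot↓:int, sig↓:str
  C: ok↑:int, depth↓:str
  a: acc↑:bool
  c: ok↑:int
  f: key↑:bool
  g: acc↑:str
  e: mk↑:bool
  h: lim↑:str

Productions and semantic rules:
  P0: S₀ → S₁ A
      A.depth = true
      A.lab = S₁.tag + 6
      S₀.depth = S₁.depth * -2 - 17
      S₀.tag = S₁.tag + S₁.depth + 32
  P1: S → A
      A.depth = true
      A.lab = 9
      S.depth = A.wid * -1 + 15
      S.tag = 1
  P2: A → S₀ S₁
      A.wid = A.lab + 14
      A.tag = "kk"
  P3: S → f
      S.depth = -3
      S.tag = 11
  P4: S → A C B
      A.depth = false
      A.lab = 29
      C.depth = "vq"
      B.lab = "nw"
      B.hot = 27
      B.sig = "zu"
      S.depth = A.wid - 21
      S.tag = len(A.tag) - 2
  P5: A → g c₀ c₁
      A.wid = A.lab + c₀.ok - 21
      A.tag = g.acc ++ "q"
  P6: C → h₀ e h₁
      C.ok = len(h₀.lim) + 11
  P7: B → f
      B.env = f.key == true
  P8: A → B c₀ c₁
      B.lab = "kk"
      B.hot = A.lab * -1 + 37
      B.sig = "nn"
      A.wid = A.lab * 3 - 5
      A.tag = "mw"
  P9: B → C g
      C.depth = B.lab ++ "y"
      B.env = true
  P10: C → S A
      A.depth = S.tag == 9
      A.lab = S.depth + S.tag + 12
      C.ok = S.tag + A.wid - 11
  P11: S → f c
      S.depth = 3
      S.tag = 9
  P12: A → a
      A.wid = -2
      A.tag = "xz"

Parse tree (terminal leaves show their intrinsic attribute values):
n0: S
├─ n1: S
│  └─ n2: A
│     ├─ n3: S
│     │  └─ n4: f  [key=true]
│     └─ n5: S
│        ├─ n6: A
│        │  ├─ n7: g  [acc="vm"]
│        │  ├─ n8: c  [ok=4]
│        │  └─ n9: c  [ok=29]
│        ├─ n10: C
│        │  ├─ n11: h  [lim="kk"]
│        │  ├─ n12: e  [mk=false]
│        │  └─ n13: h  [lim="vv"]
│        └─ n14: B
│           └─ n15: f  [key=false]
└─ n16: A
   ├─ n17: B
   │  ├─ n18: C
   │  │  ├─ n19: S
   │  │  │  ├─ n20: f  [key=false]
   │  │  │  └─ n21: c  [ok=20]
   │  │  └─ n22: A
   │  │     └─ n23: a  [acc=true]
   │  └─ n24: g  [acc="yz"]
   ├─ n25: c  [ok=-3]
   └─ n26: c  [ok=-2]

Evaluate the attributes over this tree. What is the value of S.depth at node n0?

-1

1. n2.depth = true  [true]
2. n2.lab = 9  [9]
3. n4.key = true  [terminal]
4. n3.depth = -3  [-3]
5. n3.tag = 11  [11]
6. n6.depth = false  [false]
7. n6.lab = 29  [29]
8. n7.acc = "vm"  [terminal]
9. n8.ok = 4  [terminal]
10. n9.ok = 29  [terminal]
11. n6.wid = 12  [A.lab + c₀.ok - 21]
12. n6.tag = "vmq"  [g.acc ++ "q"]
13. n10.depth = "vq"  ["vq"]
14. n11.lim = "kk"  [terminal]
15. n12.mk = false  [terminal]
16. n13.lim = "vv"  [terminal]
17. n10.ok = 13  [len(h₀.lim) + 11]
18. n14.lab = "nw"  ["nw"]
19. n14.hot = 27  [27]
20. n14.sig = "zu"  ["zu"]
21. n15.key = false  [terminal]
22. n14.env = false  [f.key == true]
23. n5.depth = -9  [A.wid - 21]
24. n5.tag = 1  [len(A.tag) - 2]
25. n2.wid = 23  [A.lab + 14]
26. n2.tag = "kk"  ["kk"]
27. n1.depth = -8  [A.wid * -1 + 15]
28. n1.tag = 1  [1]
29. n16.depth = true  [true]
30. n16.lab = 7  [S₁.tag + 6]
31. n17.lab = "kk"  ["kk"]
32. n17.hot = 30  [A.lab * -1 + 37]
33. n17.sig = "nn"  ["nn"]
34. n18.depth = "kky"  [B.lab ++ "y"]
35. n20.key = false  [terminal]
36. n21.ok = 20  [terminal]
37. n19.depth = 3  [3]
38. n19.tag = 9  [9]
39. n22.depth = true  [S.tag == 9]
40. n22.lab = 24  [S.depth + S.tag + 12]
41. n23.acc = true  [terminal]
42. n22.wid = -2  [-2]
43. n22.tag = "xz"  ["xz"]
44. n18.ok = -4  [S.tag + A.wid - 11]
45. n24.acc = "yz"  [terminal]
46. n17.env = true  [true]
47. n25.ok = -3  [terminal]
48. n26.ok = -2  [terminal]
49. n16.wid = 16  [A.lab * 3 - 5]
50. n16.tag = "mw"  ["mw"]
51. n0.depth = -1  [S₁.depth * -2 - 17]
52. n0.tag = 25  [S₁.tag + S₁.depth + 32]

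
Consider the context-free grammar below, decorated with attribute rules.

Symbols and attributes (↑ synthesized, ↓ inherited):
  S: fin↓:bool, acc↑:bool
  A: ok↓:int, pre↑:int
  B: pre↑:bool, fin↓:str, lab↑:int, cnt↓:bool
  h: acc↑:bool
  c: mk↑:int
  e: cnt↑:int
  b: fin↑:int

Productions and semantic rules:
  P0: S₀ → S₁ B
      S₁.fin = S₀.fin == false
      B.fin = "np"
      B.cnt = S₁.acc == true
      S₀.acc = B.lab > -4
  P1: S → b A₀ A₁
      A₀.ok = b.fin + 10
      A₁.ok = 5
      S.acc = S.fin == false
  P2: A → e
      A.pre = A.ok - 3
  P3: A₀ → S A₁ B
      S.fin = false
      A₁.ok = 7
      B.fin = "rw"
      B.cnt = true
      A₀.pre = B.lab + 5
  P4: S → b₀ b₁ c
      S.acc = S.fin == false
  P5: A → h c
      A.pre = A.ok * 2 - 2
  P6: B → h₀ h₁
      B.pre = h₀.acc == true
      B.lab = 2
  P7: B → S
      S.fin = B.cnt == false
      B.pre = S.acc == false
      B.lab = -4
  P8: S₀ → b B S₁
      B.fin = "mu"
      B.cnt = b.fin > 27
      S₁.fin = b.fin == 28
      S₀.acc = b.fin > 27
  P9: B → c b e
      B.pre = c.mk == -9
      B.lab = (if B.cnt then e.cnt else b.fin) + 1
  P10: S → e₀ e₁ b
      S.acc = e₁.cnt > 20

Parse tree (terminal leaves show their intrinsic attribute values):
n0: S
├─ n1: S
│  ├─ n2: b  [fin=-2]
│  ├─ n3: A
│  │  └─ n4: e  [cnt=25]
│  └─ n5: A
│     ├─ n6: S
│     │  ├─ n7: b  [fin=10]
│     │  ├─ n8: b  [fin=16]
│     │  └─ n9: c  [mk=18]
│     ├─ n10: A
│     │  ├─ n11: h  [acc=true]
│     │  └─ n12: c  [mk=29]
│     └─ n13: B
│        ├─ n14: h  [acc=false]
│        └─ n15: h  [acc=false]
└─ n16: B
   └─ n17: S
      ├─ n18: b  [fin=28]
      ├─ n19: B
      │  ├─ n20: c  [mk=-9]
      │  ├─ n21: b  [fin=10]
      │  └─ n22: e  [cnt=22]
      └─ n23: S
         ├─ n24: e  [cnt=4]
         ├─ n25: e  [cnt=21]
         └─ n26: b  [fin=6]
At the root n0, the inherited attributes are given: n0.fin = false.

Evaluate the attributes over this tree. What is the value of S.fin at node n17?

true

1. n0.fin = false  [given at root]
2. n1.fin = true  [S₀.fin == false]
3. n2.fin = -2  [terminal]
4. n3.ok = 8  [b.fin + 10]
5. n4.cnt = 25  [terminal]
6. n3.pre = 5  [A.ok - 3]
7. n5.ok = 5  [5]
8. n6.fin = false  [false]
9. n7.fin = 10  [terminal]
10. n8.fin = 16  [terminal]
11. n9.mk = 18  [terminal]
12. n6.acc = true  [S.fin == false]
13. n10.ok = 7  [7]
14. n11.acc = true  [terminal]
15. n12.mk = 29  [terminal]
16. n10.pre = 12  [A.ok * 2 - 2]
17. n13.fin = "rw"  ["rw"]
18. n13.cnt = true  [true]
19. n14.acc = false  [terminal]
20. n15.acc = false  [terminal]
21. n13.pre = false  [h₀.acc == true]
22. n13.lab = 2  [2]
23. n5.pre = 7  [B.lab + 5]
24. n1.acc = false  [S.fin == false]
25. n16.fin = "np"  ["np"]
26. n16.cnt = false  [S₁.acc == true]
27. n17.fin = true  [B.cnt == false]
28. n18.fin = 28  [terminal]
29. n19.fin = "mu"  ["mu"]
30. n19.cnt = true  [b.fin > 27]
31. n20.mk = -9  [terminal]
32. n21.fin = 10  [terminal]
33. n22.cnt = 22  [terminal]
34. n19.pre = true  [c.mk == -9]
35. n19.lab = 23  [(if B.cnt then e.cnt else b.fin) + 1]
36. n23.fin = true  [b.fin == 28]
37. n24.cnt = 4  [terminal]
38. n25.cnt = 21  [terminal]
39. n26.fin = 6  [terminal]
40. n23.acc = true  [e₁.cnt > 20]
41. n17.acc = true  [b.fin > 27]
42. n16.pre = false  [S.acc == false]
43. n16.lab = -4  [-4]
44. n0.acc = false  [B.lab > -4]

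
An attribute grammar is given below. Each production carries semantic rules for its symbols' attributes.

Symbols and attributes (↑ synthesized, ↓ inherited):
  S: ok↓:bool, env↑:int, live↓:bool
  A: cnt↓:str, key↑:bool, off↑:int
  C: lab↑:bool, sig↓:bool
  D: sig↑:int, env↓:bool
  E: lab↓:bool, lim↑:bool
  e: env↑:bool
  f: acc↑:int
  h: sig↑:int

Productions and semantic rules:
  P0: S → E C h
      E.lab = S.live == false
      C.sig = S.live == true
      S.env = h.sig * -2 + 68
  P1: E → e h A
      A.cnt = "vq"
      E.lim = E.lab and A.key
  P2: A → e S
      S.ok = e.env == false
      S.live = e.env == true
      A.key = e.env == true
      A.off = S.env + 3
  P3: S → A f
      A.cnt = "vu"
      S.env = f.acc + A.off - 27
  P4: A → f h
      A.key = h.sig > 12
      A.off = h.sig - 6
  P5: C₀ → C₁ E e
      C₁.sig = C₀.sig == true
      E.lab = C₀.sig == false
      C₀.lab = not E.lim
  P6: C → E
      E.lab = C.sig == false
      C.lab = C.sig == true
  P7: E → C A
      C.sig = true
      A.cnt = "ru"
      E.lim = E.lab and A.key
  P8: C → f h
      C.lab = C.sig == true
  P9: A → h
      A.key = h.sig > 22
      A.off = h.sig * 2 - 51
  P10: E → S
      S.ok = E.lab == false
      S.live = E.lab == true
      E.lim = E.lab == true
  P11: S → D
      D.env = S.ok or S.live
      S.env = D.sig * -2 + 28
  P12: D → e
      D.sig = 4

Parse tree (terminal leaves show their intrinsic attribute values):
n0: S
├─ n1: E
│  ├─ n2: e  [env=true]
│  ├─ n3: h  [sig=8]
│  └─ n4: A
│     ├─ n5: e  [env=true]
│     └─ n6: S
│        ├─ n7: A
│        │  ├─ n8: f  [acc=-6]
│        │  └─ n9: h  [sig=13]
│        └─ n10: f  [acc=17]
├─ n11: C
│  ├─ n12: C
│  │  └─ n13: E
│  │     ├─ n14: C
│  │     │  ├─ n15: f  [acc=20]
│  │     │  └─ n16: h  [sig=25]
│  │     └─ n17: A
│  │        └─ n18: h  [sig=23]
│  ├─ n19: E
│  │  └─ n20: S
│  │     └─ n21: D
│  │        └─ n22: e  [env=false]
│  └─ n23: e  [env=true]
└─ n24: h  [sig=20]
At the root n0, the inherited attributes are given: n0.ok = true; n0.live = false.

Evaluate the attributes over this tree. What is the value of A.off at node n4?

1. n0.ok = true  [given at root]
2. n0.live = false  [given at root]
3. n1.lab = true  [S.live == false]
4. n2.env = true  [terminal]
5. n3.sig = 8  [terminal]
6. n4.cnt = "vq"  ["vq"]
7. n5.env = true  [terminal]
8. n6.ok = false  [e.env == false]
9. n6.live = true  [e.env == true]
10. n7.cnt = "vu"  ["vu"]
11. n8.acc = -6  [terminal]
12. n9.sig = 13  [terminal]
13. n7.key = true  [h.sig > 12]
14. n7.off = 7  [h.sig - 6]
15. n10.acc = 17  [terminal]
16. n6.env = -3  [f.acc + A.off - 27]
17. n4.key = true  [e.env == true]
18. n4.off = 0  [S.env + 3]
19. n1.lim = true  [E.lab and A.key]
20. n11.sig = false  [S.live == true]
21. n12.sig = false  [C₀.sig == true]
22. n13.lab = true  [C.sig == false]
23. n14.sig = true  [true]
24. n15.acc = 20  [terminal]
25. n16.sig = 25  [terminal]
26. n14.lab = true  [C.sig == true]
27. n17.cnt = "ru"  ["ru"]
28. n18.sig = 23  [terminal]
29. n17.key = true  [h.sig > 22]
30. n17.off = -5  [h.sig * 2 - 51]
31. n13.lim = true  [E.lab and A.key]
32. n12.lab = false  [C.sig == true]
33. n19.lab = true  [C₀.sig == false]
34. n20.ok = false  [E.lab == false]
35. n20.live = true  [E.lab == true]
36. n21.env = true  [S.ok or S.live]
37. n22.env = false  [terminal]
38. n21.sig = 4  [4]
39. n20.env = 20  [D.sig * -2 + 28]
40. n19.lim = true  [E.lab == true]
41. n23.env = true  [terminal]
42. n11.lab = false  [not E.lim]
43. n24.sig = 20  [terminal]
44. n0.env = 28  [h.sig * -2 + 68]

0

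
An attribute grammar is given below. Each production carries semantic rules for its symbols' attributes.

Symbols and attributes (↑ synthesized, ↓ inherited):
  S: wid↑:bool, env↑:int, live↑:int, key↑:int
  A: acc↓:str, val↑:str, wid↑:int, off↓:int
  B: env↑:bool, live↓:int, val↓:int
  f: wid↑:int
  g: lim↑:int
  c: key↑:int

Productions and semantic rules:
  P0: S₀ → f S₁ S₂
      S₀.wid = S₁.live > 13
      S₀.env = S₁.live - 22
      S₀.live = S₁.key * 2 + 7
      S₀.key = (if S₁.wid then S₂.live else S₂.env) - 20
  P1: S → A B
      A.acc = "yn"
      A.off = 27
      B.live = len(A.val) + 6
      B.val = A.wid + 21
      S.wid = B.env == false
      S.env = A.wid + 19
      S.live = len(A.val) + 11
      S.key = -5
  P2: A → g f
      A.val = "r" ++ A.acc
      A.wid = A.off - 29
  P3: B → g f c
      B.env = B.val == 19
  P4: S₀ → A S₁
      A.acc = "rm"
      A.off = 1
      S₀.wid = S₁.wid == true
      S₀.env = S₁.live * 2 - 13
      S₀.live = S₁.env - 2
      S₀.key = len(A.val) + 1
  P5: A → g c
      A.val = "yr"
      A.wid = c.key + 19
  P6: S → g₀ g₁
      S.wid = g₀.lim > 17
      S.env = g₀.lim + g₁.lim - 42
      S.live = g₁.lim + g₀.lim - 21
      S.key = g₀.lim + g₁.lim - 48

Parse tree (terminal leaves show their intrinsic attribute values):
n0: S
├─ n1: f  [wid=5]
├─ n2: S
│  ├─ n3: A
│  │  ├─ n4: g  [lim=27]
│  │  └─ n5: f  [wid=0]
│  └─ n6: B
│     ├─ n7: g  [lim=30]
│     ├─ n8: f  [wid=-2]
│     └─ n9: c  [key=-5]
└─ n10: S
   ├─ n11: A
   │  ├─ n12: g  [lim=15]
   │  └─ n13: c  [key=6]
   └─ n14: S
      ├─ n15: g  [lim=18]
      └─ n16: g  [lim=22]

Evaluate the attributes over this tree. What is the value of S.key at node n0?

1. n1.wid = 5  [terminal]
2. n3.acc = "yn"  ["yn"]
3. n3.off = 27  [27]
4. n4.lim = 27  [terminal]
5. n5.wid = 0  [terminal]
6. n3.val = "ryn"  ["r" ++ A.acc]
7. n3.wid = -2  [A.off - 29]
8. n6.live = 9  [len(A.val) + 6]
9. n6.val = 19  [A.wid + 21]
10. n7.lim = 30  [terminal]
11. n8.wid = -2  [terminal]
12. n9.key = -5  [terminal]
13. n6.env = true  [B.val == 19]
14. n2.wid = false  [B.env == false]
15. n2.env = 17  [A.wid + 19]
16. n2.live = 14  [len(A.val) + 11]
17. n2.key = -5  [-5]
18. n11.acc = "rm"  ["rm"]
19. n11.off = 1  [1]
20. n12.lim = 15  [terminal]
21. n13.key = 6  [terminal]
22. n11.val = "yr"  ["yr"]
23. n11.wid = 25  [c.key + 19]
24. n15.lim = 18  [terminal]
25. n16.lim = 22  [terminal]
26. n14.wid = true  [g₀.lim > 17]
27. n14.env = -2  [g₀.lim + g₁.lim - 42]
28. n14.live = 19  [g₁.lim + g₀.lim - 21]
29. n14.key = -8  [g₀.lim + g₁.lim - 48]
30. n10.wid = true  [S₁.wid == true]
31. n10.env = 25  [S₁.live * 2 - 13]
32. n10.live = -4  [S₁.env - 2]
33. n10.key = 3  [len(A.val) + 1]
34. n0.wid = true  [S₁.live > 13]
35. n0.env = -8  [S₁.live - 22]
36. n0.live = -3  [S₁.key * 2 + 7]
37. n0.key = 5  [(if S₁.wid then S₂.live else S₂.env) - 20]

5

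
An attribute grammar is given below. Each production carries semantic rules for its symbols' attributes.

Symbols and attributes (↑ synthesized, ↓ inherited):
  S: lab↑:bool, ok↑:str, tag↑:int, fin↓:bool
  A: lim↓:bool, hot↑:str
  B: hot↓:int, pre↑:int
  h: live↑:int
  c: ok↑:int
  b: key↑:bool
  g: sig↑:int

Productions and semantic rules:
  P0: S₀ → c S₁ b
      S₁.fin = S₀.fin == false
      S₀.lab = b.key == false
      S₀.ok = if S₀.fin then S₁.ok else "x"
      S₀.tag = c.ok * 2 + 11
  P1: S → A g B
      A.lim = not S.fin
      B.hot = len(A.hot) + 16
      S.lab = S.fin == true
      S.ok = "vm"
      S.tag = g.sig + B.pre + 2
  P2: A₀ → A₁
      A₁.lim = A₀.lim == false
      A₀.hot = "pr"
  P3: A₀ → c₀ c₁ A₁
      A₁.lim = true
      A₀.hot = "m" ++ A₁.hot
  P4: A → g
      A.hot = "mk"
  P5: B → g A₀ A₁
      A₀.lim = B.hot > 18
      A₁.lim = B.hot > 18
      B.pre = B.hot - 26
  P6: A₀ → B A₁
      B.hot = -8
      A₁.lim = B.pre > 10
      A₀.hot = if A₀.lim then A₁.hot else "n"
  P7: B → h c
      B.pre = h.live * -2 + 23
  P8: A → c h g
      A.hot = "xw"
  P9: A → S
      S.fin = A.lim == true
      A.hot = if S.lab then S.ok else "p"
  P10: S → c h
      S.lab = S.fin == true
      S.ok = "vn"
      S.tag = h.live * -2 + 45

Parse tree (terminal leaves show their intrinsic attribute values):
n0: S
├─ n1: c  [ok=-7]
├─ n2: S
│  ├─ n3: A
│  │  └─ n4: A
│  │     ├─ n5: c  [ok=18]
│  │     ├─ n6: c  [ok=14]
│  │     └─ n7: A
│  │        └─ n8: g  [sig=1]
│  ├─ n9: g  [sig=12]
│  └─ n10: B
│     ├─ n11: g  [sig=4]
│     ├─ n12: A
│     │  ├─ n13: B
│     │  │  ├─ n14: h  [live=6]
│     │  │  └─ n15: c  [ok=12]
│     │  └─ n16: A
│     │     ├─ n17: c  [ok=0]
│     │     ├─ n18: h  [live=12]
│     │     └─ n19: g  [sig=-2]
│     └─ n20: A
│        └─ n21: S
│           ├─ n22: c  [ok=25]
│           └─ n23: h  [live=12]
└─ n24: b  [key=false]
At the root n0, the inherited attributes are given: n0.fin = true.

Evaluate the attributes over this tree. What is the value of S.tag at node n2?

1. n0.fin = true  [given at root]
2. n1.ok = -7  [terminal]
3. n2.fin = false  [S₀.fin == false]
4. n3.lim = true  [not S.fin]
5. n4.lim = false  [A₀.lim == false]
6. n5.ok = 18  [terminal]
7. n6.ok = 14  [terminal]
8. n7.lim = true  [true]
9. n8.sig = 1  [terminal]
10. n7.hot = "mk"  ["mk"]
11. n4.hot = "mmk"  ["m" ++ A₁.hot]
12. n3.hot = "pr"  ["pr"]
13. n9.sig = 12  [terminal]
14. n10.hot = 18  [len(A.hot) + 16]
15. n11.sig = 4  [terminal]
16. n12.lim = false  [B.hot > 18]
17. n13.hot = -8  [-8]
18. n14.live = 6  [terminal]
19. n15.ok = 12  [terminal]
20. n13.pre = 11  [h.live * -2 + 23]
21. n16.lim = true  [B.pre > 10]
22. n17.ok = 0  [terminal]
23. n18.live = 12  [terminal]
24. n19.sig = -2  [terminal]
25. n16.hot = "xw"  ["xw"]
26. n12.hot = "n"  [if A₀.lim then A₁.hot else "n"]
27. n20.lim = false  [B.hot > 18]
28. n21.fin = false  [A.lim == true]
29. n22.ok = 25  [terminal]
30. n23.live = 12  [terminal]
31. n21.lab = false  [S.fin == true]
32. n21.ok = "vn"  ["vn"]
33. n21.tag = 21  [h.live * -2 + 45]
34. n20.hot = "p"  [if S.lab then S.ok else "p"]
35. n10.pre = -8  [B.hot - 26]
36. n2.lab = false  [S.fin == true]
37. n2.ok = "vm"  ["vm"]
38. n2.tag = 6  [g.sig + B.pre + 2]
39. n24.key = false  [terminal]
40. n0.lab = true  [b.key == false]
41. n0.ok = "vm"  [if S₀.fin then S₁.ok else "x"]
42. n0.tag = -3  [c.ok * 2 + 11]

6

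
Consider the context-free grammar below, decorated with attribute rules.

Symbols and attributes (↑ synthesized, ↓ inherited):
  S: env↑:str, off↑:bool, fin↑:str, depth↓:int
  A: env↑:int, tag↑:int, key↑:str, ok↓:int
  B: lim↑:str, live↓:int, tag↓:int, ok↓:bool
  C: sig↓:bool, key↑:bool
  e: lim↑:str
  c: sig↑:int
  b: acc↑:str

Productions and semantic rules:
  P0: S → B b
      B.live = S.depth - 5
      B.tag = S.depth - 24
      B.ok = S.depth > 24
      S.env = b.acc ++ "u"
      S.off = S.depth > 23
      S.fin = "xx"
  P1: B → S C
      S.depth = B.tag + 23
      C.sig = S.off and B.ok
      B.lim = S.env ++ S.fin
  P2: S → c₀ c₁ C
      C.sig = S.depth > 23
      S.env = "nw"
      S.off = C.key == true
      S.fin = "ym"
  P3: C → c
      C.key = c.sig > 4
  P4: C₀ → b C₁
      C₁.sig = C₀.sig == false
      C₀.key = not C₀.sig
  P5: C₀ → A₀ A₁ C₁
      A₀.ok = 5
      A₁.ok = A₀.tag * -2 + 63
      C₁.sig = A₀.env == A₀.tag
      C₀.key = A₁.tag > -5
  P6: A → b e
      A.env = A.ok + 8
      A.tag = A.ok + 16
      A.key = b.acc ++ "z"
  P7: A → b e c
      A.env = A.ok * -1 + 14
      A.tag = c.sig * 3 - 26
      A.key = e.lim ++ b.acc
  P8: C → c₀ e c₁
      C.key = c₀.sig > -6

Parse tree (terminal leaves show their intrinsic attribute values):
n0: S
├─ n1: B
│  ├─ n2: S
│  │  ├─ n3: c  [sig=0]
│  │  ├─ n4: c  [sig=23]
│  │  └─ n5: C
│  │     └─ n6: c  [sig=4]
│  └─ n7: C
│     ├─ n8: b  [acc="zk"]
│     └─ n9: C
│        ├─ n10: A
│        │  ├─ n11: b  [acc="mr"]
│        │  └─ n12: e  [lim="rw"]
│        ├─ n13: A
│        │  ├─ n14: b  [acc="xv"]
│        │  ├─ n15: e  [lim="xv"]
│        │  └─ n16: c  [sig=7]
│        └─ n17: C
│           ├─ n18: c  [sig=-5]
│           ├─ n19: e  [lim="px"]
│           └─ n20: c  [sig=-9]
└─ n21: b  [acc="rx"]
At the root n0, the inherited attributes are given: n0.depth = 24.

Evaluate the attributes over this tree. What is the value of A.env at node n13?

-7

1. n0.depth = 24  [given at root]
2. n1.live = 19  [S.depth - 5]
3. n1.tag = 0  [S.depth - 24]
4. n1.ok = false  [S.depth > 24]
5. n2.depth = 23  [B.tag + 23]
6. n3.sig = 0  [terminal]
7. n4.sig = 23  [terminal]
8. n5.sig = false  [S.depth > 23]
9. n6.sig = 4  [terminal]
10. n5.key = false  [c.sig > 4]
11. n2.env = "nw"  ["nw"]
12. n2.off = false  [C.key == true]
13. n2.fin = "ym"  ["ym"]
14. n7.sig = false  [S.off and B.ok]
15. n8.acc = "zk"  [terminal]
16. n9.sig = true  [C₀.sig == false]
17. n10.ok = 5  [5]
18. n11.acc = "mr"  [terminal]
19. n12.lim = "rw"  [terminal]
20. n10.env = 13  [A.ok + 8]
21. n10.tag = 21  [A.ok + 16]
22. n10.key = "mrz"  [b.acc ++ "z"]
23. n13.ok = 21  [A₀.tag * -2 + 63]
24. n14.acc = "xv"  [terminal]
25. n15.lim = "xv"  [terminal]
26. n16.sig = 7  [terminal]
27. n13.env = -7  [A.ok * -1 + 14]
28. n13.tag = -5  [c.sig * 3 - 26]
29. n13.key = "xvxv"  [e.lim ++ b.acc]
30. n17.sig = false  [A₀.env == A₀.tag]
31. n18.sig = -5  [terminal]
32. n19.lim = "px"  [terminal]
33. n20.sig = -9  [terminal]
34. n17.key = true  [c₀.sig > -6]
35. n9.key = false  [A₁.tag > -5]
36. n7.key = true  [not C₀.sig]
37. n1.lim = "nwym"  [S.env ++ S.fin]
38. n21.acc = "rx"  [terminal]
39. n0.env = "rxu"  [b.acc ++ "u"]
40. n0.off = true  [S.depth > 23]
41. n0.fin = "xx"  ["xx"]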